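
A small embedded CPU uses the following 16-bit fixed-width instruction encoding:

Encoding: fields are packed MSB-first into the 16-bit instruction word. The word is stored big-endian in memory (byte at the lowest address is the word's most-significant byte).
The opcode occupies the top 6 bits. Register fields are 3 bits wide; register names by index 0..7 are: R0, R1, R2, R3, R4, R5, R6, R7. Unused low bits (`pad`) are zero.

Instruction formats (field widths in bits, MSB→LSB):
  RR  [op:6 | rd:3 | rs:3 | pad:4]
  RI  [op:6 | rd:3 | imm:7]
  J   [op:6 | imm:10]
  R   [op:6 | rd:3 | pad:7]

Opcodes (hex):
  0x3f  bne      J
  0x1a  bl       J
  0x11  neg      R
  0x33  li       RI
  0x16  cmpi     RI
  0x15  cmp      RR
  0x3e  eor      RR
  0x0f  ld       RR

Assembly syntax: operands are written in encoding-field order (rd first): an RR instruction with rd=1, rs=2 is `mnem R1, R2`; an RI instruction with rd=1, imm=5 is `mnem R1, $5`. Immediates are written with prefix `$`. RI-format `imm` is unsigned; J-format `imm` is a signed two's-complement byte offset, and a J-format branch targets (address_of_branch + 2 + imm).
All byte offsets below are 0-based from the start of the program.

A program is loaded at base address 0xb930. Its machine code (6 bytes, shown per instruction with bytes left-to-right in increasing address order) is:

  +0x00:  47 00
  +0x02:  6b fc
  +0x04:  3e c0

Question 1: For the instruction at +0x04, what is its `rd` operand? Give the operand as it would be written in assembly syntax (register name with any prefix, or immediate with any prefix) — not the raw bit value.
R5

off 0x04: read 3e c0 as big → 0x3ec0
  top 6b → 0xf → ld [RR]
  rd: (w>>7)&0x7=0x5 → R5
  rs: (w>>4)&0x7=0x4 → R4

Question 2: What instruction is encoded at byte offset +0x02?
bl $-4

[02] 6b fc → 0x6bfc
  top 6b → 0x1a → bl [J]
  imm: (w>>0)&0x3ff=0x3fc (s10→-4) → $-4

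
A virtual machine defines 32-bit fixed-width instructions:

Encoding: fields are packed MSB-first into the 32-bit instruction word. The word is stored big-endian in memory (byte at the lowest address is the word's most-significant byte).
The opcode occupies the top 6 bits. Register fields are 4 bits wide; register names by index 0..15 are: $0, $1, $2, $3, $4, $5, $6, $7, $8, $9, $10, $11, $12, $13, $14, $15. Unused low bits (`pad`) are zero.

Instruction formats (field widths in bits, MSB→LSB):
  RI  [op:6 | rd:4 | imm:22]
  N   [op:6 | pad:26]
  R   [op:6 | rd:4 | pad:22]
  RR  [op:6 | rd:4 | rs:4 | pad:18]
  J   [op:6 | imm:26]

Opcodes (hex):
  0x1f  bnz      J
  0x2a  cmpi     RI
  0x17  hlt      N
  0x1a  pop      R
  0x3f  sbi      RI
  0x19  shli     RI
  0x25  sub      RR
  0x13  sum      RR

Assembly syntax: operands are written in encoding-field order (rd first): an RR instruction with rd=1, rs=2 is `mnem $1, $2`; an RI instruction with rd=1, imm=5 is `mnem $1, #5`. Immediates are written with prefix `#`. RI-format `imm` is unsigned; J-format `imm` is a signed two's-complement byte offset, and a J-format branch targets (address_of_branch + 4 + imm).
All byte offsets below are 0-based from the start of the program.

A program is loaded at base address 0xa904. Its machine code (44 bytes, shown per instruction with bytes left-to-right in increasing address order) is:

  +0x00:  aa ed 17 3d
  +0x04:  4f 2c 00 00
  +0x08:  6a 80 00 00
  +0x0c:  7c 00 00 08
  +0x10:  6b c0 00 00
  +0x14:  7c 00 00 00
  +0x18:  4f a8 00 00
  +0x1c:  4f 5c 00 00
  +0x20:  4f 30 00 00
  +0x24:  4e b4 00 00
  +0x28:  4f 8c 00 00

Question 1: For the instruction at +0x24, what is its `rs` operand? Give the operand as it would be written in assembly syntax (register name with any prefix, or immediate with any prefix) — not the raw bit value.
@+24  big-endian(4e b4 00 00) = 0x4eb40000
  top 6b → 0x13 → sum [RR]
  rd: (w>>22)&0xf=0xa → $10
  rs: (w>>18)&0xf=0xd → $13

$13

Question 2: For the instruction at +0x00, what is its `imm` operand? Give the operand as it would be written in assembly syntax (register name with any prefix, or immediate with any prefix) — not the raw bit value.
[00] aa ed 17 3d → 0xaaed173d
  top 6b → 0x2a → cmpi [RI]
  [25:22] rd=11 = $11
  [21:0] imm=2955069 = #2955069

#2955069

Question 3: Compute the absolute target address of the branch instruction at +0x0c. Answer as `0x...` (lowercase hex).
0xa91c

@+0c  big-endian(7c 00 00 08) = 0x7c000008
  opcode bits[31:26]=0x1f: bnz/J
  [25:0] imm=8 = #8
  target = base 0xa904 + off 0x0c + 4 + imm 8 = 0xa91c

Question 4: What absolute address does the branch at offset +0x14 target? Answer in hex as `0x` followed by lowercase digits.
0xa91c

off 0x14: read 7c 00 00 00 as big → 0x7c000000
  op=0x7c000000>>26=0x1f ⇒ bnz (J)
  imm@[25:0]=0x0 ⇒ #0
  target = base 0xa904 + off 0x14 + 4 + imm 0 = 0xa91c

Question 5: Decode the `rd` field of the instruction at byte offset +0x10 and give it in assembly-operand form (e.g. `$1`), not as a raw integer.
+0x10: 6b c0 00 00 ⇒ word 0x6bc00000 (big)
  top 6b → 0x1a → pop [R]
  rd: (w>>22)&0xf=0xf → $15

$15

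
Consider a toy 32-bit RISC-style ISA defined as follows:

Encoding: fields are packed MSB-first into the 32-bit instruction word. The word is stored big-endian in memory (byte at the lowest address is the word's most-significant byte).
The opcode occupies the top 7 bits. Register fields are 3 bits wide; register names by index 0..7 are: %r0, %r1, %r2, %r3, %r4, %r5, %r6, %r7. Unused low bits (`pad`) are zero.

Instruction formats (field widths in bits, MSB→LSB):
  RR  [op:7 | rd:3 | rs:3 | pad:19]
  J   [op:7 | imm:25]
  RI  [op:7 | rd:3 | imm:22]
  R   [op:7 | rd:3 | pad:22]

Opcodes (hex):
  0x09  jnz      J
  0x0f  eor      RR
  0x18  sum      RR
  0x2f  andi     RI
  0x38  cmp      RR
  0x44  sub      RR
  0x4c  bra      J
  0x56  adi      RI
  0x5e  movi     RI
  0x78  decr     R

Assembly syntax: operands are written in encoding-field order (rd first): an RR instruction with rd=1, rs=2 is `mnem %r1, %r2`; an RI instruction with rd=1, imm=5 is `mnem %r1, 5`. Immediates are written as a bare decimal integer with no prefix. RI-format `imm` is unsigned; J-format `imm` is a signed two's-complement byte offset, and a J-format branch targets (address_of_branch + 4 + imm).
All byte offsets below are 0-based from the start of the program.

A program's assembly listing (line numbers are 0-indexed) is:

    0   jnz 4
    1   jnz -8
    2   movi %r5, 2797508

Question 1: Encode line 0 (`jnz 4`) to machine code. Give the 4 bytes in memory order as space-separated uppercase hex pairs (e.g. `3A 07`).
L0: jnz op=0x9:7|imm=4:25 ⇒ 0x12000004 ⇒ big 12 00 00 04

12 00 00 04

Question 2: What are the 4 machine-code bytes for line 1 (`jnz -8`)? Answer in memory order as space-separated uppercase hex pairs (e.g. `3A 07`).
13 FF FF F8

L1: jnz op=0x9:7|imm=-8:25 ⇒ 0x13fffff8 ⇒ big 13 ff ff f8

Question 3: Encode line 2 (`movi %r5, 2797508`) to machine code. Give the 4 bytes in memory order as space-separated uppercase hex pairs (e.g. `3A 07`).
L2: movi op=0x5e:7|rd=5:3|imm=2797508:22 ⇒ 0xbd6aafc4 ⇒ big bd 6a af c4

BD 6A AF C4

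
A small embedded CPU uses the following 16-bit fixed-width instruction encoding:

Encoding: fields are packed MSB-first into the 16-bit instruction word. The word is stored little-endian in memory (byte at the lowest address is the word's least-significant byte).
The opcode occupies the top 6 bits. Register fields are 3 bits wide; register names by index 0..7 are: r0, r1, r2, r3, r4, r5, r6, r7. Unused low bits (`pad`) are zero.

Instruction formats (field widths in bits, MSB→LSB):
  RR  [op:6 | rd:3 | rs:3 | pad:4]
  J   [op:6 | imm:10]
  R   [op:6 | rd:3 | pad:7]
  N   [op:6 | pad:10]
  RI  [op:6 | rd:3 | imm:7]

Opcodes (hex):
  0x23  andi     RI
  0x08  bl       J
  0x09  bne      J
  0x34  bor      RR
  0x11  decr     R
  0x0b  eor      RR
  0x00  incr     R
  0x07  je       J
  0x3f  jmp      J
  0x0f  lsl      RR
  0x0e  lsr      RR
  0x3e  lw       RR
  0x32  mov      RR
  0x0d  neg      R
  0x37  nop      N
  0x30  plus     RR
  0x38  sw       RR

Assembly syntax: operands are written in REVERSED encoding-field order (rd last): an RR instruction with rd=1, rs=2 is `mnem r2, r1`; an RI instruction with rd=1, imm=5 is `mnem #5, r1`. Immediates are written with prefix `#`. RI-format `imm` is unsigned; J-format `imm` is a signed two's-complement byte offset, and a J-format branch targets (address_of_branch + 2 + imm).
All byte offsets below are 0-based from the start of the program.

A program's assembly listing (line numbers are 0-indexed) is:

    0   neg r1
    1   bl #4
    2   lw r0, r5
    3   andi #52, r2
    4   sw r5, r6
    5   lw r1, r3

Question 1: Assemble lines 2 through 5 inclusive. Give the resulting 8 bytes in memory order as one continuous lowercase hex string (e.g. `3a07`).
80fa348d50e390f9

2. lw fields op=0x3e:6|rd=5:3|rs=0:3|pad=0:4 → word fa80h → 80 fa
3. andi fields op=0x23:6|rd=2:3|imm=52:7 → word 8d34h → 34 8d
4. sw fields op=0x38:6|rd=6:3|rs=5:3|pad=0:4 → word e350h → 50 e3
5. lw fields op=0x3e:6|rd=3:3|rs=1:3|pad=0:4 → word f990h → 90 f9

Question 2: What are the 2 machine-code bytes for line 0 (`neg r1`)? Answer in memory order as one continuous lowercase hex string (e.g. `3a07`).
0. neg fields op=0xd:6|rd=1:3|pad=0:7 → word 3480h → 80 34

8034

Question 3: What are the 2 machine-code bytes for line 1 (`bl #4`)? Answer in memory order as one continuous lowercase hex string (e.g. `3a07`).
0420

line 1 (bl): pack op=0x8:6|imm=4:10 = 0x2004; little→ 04 20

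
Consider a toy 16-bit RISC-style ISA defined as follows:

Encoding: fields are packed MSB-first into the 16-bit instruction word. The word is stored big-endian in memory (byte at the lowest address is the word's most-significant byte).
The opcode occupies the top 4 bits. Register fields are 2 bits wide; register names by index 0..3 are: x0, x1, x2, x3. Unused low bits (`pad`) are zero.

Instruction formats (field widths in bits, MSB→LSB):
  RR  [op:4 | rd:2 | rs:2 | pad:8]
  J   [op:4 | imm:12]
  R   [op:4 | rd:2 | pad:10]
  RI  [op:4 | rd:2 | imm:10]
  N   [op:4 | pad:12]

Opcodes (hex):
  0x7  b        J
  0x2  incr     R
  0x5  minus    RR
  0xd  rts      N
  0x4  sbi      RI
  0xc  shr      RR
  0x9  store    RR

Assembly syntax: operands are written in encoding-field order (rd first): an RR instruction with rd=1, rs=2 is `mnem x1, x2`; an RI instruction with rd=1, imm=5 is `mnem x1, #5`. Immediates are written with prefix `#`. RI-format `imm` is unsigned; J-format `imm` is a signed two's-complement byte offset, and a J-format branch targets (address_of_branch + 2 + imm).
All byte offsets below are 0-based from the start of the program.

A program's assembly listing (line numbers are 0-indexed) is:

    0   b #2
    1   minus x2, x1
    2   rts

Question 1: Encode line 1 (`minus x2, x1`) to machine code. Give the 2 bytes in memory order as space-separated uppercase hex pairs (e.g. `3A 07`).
59 00

line 1 (minus): pack op=0x5:4|rd=2:2|rs=1:2|pad=0:8 = 0x5900; big→ 59 00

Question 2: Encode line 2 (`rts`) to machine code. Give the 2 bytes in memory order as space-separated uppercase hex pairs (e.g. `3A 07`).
line 2 (rts): pack op=0xd:4|pad=0:12 = 0xd000; big→ d0 00

D0 00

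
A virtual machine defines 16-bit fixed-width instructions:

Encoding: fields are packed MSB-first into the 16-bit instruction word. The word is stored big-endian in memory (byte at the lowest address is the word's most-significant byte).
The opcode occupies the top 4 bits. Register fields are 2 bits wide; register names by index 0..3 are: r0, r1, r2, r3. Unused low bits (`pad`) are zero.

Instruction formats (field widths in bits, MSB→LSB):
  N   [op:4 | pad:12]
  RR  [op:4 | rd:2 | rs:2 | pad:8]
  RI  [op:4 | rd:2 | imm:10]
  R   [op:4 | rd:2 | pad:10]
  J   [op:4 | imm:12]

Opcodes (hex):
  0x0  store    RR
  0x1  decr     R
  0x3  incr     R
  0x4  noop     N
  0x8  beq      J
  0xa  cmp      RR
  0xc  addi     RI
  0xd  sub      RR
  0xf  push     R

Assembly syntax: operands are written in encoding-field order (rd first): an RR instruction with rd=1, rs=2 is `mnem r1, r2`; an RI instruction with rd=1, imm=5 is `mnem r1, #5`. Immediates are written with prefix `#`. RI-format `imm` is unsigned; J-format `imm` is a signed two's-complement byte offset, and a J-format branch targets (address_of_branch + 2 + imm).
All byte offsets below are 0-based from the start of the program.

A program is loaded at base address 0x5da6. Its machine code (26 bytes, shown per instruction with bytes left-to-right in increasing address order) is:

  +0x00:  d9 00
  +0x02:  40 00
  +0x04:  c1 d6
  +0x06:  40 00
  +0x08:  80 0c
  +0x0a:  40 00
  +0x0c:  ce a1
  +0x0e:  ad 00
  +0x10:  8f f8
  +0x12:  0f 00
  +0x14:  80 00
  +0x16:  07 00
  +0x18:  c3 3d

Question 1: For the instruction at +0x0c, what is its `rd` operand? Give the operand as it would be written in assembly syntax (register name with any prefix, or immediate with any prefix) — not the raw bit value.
[0c] ce a1 → 0xcea1
  op=0xcea1>>12=0xc ⇒ addi (RI)
  rd@[11:10]=0x3 ⇒ r3
  imm@[9:0]=0x2a1 ⇒ #673

r3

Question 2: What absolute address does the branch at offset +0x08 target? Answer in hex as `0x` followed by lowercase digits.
0x5dbc

+0x08: 80 0c ⇒ word 0x800c (big)
  op=0x800c>>12=0x8 ⇒ beq (J)
  [11:0] imm=12 = #12
  target = base 0x5da6 + off 0x08 + 2 + imm 12 = 0x5dbc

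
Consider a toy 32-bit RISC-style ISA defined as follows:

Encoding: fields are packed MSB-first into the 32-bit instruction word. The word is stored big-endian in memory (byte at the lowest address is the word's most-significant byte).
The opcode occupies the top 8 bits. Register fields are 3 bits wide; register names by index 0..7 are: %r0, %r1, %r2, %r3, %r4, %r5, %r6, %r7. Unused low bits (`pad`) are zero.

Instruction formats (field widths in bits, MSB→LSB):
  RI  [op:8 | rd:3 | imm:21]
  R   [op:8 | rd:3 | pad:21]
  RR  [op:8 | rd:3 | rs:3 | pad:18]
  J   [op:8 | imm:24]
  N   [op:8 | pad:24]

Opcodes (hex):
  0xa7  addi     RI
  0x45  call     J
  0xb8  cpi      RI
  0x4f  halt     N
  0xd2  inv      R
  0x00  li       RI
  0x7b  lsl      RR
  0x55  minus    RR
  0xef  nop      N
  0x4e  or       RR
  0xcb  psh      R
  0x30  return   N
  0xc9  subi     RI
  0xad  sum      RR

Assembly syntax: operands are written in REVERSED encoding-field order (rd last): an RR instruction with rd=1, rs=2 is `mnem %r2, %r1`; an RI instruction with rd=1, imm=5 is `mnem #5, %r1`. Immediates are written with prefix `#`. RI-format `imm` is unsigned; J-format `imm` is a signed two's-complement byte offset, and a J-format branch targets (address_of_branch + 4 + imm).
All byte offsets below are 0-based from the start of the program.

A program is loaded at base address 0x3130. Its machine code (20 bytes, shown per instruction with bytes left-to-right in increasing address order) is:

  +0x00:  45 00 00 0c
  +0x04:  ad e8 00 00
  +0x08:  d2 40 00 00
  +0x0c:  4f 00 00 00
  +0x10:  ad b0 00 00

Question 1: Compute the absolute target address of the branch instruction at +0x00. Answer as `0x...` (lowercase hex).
+0x00: 45 00 00 0c ⇒ word 0x4500000c (big)
  opcode bits[31:24]=0x45: call/J
  imm@[23:0]=0xc ⇒ #12
  target = base 0x3130 + off 0x00 + 4 + imm 12 = 0x3140

0x3140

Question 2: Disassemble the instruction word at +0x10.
sum %r4, %r5

@+10  big-endian(ad b0 00 00) = 0xadb00000
  opcode bits[31:24]=0xad: sum/RR
  rd: (w>>21)&0x7=0x5 → %r5
  rs: (w>>18)&0x7=0x4 → %r4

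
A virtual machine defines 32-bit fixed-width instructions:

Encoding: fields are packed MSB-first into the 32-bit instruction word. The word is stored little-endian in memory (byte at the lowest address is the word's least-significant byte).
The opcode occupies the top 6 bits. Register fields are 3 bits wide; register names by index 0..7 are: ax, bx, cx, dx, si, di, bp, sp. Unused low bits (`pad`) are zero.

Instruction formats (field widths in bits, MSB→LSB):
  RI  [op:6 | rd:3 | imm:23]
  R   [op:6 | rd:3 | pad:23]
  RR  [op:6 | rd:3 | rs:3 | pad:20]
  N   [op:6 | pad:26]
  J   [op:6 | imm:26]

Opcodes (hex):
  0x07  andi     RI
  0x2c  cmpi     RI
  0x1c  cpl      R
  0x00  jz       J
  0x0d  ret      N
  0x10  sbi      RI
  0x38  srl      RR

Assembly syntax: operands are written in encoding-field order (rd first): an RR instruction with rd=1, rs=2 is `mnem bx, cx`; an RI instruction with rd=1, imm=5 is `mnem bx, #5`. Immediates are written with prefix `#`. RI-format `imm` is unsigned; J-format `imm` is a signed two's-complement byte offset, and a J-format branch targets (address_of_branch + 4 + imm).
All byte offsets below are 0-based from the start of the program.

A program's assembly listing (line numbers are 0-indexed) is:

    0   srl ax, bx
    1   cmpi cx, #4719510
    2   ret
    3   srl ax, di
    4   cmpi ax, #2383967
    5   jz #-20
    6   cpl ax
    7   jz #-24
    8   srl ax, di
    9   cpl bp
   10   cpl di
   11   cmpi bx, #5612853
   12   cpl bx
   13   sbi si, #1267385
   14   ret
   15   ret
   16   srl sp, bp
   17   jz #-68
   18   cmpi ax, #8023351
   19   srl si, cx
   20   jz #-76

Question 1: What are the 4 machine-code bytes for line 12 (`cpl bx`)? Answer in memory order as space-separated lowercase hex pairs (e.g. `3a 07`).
12. cpl fields op=0x1c:6|rd=1:3|pad=0:23 → word 70800000h → 00 00 80 70

00 00 80 70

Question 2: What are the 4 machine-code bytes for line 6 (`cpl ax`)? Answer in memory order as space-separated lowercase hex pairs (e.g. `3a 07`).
L6: cpl op=0x1c:6|rd=0:3|pad=0:23 ⇒ 0x70000000 ⇒ little 00 00 00 70

00 00 00 70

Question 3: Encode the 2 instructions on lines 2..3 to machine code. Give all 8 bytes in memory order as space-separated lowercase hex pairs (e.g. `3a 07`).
00 00 00 34 00 00 50 e0

line 2 (ret): pack op=0xd:6|pad=0:26 = 0x34000000; little→ 00 00 00 34
line 3 (srl): pack op=0x38:6|rd=0:3|rs=5:3|pad=0:20 = 0xe0500000; little→ 00 00 50 e0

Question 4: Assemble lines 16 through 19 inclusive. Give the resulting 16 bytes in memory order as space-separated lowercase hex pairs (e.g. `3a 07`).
00 00 e0 e3 bc ff ff 03 37 6d 7a b0 00 00 20 e2

16. srl fields op=0x38:6|rd=7:3|rs=6:3|pad=0:20 → word e3e00000h → 00 00 e0 e3
17. jz fields op=0x0:6|imm=-68:26 → word 03ffffbch → bc ff ff 03
18. cmpi fields op=0x2c:6|rd=0:3|imm=8023351:23 → word b07a6d37h → 37 6d 7a b0
19. srl fields op=0x38:6|rd=4:3|rs=2:3|pad=0:20 → word e2200000h → 00 00 20 e2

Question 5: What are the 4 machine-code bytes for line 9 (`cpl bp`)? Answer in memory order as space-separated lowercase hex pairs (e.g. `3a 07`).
9. cpl fields op=0x1c:6|rd=6:3|pad=0:23 → word 73000000h → 00 00 00 73

00 00 00 73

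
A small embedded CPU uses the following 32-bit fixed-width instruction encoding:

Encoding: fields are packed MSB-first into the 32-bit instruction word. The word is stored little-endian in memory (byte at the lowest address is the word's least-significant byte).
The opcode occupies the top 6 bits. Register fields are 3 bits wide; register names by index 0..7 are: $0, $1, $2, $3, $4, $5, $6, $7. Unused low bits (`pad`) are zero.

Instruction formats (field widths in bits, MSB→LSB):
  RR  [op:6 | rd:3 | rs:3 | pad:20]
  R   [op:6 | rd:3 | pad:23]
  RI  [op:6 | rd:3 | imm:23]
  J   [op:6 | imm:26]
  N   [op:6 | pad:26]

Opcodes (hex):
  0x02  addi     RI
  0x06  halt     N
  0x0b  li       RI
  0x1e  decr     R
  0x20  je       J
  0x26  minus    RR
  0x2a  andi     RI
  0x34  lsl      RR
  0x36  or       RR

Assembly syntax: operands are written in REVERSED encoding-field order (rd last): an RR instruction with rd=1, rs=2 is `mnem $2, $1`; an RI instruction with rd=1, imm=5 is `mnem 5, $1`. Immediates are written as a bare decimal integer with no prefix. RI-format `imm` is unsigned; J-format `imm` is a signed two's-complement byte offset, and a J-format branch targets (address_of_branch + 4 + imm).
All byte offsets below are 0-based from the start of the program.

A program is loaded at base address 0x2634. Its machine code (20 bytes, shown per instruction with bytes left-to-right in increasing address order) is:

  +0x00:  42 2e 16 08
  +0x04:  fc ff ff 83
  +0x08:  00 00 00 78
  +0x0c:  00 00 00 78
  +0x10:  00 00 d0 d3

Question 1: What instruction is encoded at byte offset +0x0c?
decr $0

+0x0c: 00 00 00 78 ⇒ word 0x78000000 (little)
  opcode bits[31:26]=0x1e: decr/R
  rd: (w>>23)&0x7=0x0 → $0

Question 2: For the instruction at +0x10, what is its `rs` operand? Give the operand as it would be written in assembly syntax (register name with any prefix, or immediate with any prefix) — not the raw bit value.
$5

[10] 00 00 d0 d3 → 0xd3d00000
  op=0xd3d00000>>26=0x34 ⇒ lsl (RR)
  rd: (w>>23)&0x7=0x7 → $7
  rs: (w>>20)&0x7=0x5 → $5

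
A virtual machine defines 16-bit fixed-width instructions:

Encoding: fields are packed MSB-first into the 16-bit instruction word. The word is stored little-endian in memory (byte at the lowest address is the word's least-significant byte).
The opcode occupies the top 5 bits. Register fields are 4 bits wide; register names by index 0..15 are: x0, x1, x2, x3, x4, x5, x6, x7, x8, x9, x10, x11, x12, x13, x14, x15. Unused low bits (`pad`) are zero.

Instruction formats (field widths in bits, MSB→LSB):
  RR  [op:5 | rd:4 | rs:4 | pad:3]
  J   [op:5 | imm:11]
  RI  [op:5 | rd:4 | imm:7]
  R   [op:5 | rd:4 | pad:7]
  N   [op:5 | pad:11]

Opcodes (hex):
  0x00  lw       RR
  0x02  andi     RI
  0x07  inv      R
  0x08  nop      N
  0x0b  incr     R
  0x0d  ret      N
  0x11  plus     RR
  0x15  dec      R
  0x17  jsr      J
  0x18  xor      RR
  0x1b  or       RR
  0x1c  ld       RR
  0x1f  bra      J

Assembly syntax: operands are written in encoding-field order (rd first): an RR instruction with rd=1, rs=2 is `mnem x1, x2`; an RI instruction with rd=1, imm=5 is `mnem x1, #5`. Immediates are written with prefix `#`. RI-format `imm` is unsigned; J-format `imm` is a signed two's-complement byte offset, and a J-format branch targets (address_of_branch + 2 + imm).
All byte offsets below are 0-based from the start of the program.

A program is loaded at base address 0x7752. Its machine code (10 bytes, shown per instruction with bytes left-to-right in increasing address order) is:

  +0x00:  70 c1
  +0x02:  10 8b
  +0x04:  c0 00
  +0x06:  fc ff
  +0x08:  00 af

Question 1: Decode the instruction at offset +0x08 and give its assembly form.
+0x08: 00 af ⇒ word 0xaf00 (little)
  top 5b → 0x15 → dec [R]
  rd@[10:7]=0xe ⇒ x14

dec x14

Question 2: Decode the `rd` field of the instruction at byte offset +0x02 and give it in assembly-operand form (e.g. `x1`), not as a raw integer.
x6

[02] 10 8b → 0x8b10
  opcode bits[15:11]=0x11: plus/RR
  rd: (w>>7)&0xf=0x6 → x6
  rs: (w>>3)&0xf=0x2 → x2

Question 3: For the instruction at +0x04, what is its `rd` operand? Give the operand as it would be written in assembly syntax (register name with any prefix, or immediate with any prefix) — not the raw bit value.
off 0x04: read c0 00 as little → 0x00c0
  opcode bits[15:11]=0x0: lw/RR
  rd@[10:7]=0x1 ⇒ x1
  rs@[6:3]=0x8 ⇒ x8

x1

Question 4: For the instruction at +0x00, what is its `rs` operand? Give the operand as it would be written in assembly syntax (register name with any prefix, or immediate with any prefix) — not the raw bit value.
x14

off 0x00: read 70 c1 as little → 0xc170
  top 5b → 0x18 → xor [RR]
  rd@[10:7]=0x2 ⇒ x2
  rs@[6:3]=0xe ⇒ x14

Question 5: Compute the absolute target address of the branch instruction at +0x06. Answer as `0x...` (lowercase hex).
off 0x06: read fc ff as little → 0xfffc
  opcode bits[15:11]=0x1f: bra/J
  [10:0] imm=2044 (s11→-4) = #-4
  target = base 0x7752 + off 0x06 + 2 + imm -4 = 0x7756

0x7756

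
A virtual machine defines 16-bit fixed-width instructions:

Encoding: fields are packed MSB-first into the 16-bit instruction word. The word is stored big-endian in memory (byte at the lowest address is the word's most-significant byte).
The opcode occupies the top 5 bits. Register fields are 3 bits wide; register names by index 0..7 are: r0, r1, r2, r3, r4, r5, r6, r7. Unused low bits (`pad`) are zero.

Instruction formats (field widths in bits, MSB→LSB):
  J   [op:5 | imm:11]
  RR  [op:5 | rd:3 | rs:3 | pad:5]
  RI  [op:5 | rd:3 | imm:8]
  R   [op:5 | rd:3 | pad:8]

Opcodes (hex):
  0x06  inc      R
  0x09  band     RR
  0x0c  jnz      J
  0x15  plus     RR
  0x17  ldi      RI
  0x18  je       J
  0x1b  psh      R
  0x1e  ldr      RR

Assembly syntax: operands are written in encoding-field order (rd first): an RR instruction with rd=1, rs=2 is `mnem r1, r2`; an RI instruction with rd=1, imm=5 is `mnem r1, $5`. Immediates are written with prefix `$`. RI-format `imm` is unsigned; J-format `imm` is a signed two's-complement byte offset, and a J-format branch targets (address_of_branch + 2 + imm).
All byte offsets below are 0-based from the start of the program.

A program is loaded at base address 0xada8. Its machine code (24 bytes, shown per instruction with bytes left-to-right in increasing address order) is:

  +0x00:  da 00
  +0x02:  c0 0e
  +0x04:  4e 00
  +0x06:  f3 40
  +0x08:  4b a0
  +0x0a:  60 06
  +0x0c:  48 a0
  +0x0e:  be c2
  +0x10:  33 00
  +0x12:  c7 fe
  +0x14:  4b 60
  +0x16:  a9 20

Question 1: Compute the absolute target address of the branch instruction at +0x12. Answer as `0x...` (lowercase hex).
0xadba

[12] c7 fe → 0xc7fe
  op=0xc7fe>>11=0x18 ⇒ je (J)
  imm@[10:0]=0x7fe (s11→-2) ⇒ $-2
  target = base 0xada8 + off 0x12 + 2 + imm -2 = 0xadba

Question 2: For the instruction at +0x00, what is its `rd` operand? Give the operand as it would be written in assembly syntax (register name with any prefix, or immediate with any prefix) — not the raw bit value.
r2

off 0x00: read da 00 as big → 0xda00
  top 5b → 0x1b → psh [R]
  [10:8] rd=2 = r2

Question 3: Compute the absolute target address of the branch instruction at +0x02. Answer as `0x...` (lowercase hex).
0xadba

@+02  big-endian(c0 0e) = 0xc00e
  top 5b → 0x18 → je [J]
  imm: (w>>0)&0x7ff=0xe → $14
  target = base 0xada8 + off 0x02 + 2 + imm 14 = 0xadba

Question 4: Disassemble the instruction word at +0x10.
off 0x10: read 33 00 as big → 0x3300
  top 5b → 0x6 → inc [R]
  [10:8] rd=3 = r3

inc r3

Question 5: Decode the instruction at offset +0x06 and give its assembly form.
ldr r3, r2

+0x06: f3 40 ⇒ word 0xf340 (big)
  opcode bits[15:11]=0x1e: ldr/RR
  [10:8] rd=3 = r3
  [7:5] rs=2 = r2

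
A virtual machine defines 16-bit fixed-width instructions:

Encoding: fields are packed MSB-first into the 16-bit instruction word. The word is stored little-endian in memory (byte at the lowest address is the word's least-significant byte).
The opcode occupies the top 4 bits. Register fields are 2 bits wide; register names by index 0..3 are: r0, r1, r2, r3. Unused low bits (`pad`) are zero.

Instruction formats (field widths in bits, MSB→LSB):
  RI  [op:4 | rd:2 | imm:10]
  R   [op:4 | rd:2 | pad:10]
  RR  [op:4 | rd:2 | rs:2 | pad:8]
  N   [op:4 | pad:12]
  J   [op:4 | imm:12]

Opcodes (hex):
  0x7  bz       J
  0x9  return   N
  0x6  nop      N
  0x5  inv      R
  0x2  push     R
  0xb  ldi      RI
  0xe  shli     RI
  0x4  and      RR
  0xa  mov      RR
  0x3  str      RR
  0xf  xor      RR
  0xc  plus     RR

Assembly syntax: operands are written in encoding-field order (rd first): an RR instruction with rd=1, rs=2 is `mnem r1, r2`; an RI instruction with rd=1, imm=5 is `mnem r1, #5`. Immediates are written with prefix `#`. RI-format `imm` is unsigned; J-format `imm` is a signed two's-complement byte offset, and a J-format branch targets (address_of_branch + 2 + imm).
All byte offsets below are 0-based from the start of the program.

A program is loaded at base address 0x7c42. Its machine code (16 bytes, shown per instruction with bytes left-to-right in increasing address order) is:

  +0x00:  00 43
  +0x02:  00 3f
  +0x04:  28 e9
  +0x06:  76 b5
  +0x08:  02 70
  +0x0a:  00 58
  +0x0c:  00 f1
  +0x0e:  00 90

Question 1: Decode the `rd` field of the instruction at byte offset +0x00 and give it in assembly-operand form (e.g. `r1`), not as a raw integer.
r0

+0x00: 00 43 ⇒ word 0x4300 (little)
  op=0x4300>>12=0x4 ⇒ and (RR)
  rd: (w>>10)&0x3=0x0 → r0
  rs: (w>>8)&0x3=0x3 → r3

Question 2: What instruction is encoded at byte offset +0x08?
bz #2

off 0x08: read 02 70 as little → 0x7002
  op=0x7002>>12=0x7 ⇒ bz (J)
  imm: (w>>0)&0xfff=0x2 → #2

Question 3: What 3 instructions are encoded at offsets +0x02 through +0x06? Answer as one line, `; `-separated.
str r3, r3; shli r2, #296; ldi r1, #374

off 0x02: read 00 3f as little → 0x3f00
  op=0x3f00>>12=0x3 ⇒ str (RR)
  rd: (w>>10)&0x3=0x3 → r3
  rs: (w>>8)&0x3=0x3 → r3
off 0x04: read 28 e9 as little → 0xe928
  op=0xe928>>12=0xe ⇒ shli (RI)
  rd: (w>>10)&0x3=0x2 → r2
  imm: (w>>0)&0x3ff=0x128 → #296
off 0x06: read 76 b5 as little → 0xb576
  op=0xb576>>12=0xb ⇒ ldi (RI)
  rd: (w>>10)&0x3=0x1 → r1
  imm: (w>>0)&0x3ff=0x176 → #374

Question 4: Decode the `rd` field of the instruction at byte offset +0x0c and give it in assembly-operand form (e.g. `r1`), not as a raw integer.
r0

+0x0c: 00 f1 ⇒ word 0xf100 (little)
  op=0xf100>>12=0xf ⇒ xor (RR)
  rd@[11:10]=0x0 ⇒ r0
  rs@[9:8]=0x1 ⇒ r1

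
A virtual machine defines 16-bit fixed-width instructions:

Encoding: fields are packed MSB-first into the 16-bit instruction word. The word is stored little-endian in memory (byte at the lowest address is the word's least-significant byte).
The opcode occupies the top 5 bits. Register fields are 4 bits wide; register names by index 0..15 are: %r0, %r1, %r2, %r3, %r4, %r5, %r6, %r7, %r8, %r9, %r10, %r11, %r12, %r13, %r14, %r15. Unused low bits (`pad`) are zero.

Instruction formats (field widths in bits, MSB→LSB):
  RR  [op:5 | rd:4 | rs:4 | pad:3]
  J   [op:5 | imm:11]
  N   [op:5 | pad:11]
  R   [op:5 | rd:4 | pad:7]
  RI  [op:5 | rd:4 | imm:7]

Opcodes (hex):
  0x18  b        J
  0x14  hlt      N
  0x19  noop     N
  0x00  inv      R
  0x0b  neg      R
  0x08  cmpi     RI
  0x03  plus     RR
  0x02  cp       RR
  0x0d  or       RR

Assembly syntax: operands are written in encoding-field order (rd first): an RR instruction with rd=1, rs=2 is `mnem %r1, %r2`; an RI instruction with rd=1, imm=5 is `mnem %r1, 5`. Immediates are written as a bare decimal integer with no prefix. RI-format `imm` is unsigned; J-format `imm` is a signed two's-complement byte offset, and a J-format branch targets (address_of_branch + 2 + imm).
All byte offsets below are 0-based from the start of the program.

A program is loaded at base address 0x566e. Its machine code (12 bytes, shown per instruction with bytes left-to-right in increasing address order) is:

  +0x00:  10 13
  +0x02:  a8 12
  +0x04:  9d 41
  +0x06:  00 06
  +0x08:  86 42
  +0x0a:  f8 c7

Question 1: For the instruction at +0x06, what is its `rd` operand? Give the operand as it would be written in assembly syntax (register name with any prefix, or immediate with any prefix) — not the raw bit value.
%r12

@+06  little-endian(00 06) = 0x0600
  op=0x0600>>11=0x0 ⇒ inv (R)
  rd@[10:7]=0xc ⇒ %r12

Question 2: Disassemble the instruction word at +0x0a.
b -8

+0x0a: f8 c7 ⇒ word 0xc7f8 (little)
  op=0xc7f8>>11=0x18 ⇒ b (J)
  imm: (w>>0)&0x7ff=0x7f8 (s11→-8) → -8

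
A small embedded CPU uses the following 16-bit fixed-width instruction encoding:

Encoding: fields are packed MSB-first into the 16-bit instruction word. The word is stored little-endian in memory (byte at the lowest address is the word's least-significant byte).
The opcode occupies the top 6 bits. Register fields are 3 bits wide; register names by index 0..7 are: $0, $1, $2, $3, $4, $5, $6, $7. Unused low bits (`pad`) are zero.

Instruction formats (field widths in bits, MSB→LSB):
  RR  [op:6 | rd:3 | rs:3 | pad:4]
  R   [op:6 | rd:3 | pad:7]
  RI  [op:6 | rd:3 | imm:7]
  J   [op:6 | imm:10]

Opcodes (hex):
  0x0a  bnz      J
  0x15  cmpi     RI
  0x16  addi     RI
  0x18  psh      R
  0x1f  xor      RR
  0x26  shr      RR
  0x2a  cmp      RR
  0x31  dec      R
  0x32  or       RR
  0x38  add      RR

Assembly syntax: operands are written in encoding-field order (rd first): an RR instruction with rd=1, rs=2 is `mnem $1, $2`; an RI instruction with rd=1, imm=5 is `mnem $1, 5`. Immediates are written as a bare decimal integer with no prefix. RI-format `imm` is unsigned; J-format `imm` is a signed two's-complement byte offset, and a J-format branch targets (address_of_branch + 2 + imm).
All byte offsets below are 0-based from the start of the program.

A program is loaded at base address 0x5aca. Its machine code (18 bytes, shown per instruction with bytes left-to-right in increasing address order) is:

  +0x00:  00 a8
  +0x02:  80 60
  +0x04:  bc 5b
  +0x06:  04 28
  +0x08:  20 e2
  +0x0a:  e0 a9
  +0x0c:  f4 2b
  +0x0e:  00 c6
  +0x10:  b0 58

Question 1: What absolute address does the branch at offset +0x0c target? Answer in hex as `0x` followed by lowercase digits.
@+0c  little-endian(f4 2b) = 0x2bf4
  op=0x2bf4>>10=0xa ⇒ bnz (J)
  imm: (w>>0)&0x3ff=0x3f4 (s10→-12) → -12
  target = base 0x5aca + off 0x0c + 2 + imm -12 = 0x5acc

0x5acc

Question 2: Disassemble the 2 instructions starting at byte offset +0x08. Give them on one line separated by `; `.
add $4, $2; cmp $3, $6

off 0x08: read 20 e2 as little → 0xe220
  op=0xe220>>10=0x38 ⇒ add (RR)
  rd: (w>>7)&0x7=0x4 → $4
  rs: (w>>4)&0x7=0x2 → $2
off 0x0a: read e0 a9 as little → 0xa9e0
  op=0xa9e0>>10=0x2a ⇒ cmp (RR)
  rd: (w>>7)&0x7=0x3 → $3
  rs: (w>>4)&0x7=0x6 → $6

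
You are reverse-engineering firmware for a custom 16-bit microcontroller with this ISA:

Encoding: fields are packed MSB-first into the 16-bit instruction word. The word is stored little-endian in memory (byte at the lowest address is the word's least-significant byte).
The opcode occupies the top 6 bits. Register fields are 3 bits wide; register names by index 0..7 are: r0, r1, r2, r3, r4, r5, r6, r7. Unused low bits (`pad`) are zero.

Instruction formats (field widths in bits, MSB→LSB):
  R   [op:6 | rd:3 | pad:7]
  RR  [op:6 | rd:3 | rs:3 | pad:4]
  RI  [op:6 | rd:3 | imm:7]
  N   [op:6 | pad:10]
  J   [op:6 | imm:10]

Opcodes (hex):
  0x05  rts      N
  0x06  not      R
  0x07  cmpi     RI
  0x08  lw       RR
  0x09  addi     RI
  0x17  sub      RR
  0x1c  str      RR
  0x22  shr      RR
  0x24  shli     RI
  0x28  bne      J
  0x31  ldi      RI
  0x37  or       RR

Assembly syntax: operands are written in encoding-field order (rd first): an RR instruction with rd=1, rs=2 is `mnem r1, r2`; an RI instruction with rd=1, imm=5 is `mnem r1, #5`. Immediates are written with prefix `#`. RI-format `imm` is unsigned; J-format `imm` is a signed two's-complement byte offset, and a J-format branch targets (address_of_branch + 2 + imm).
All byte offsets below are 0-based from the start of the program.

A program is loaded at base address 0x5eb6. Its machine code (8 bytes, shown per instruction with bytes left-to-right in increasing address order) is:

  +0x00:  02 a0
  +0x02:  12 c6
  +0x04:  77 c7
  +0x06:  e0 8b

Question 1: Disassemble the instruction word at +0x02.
@+02  little-endian(12 c6) = 0xc612
  opcode bits[15:10]=0x31: ldi/RI
  rd@[9:7]=0x4 ⇒ r4
  imm@[6:0]=0x12 ⇒ #18

ldi r4, #18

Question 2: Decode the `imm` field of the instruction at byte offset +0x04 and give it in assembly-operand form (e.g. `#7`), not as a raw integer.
#119

@+04  little-endian(77 c7) = 0xc777
  top 6b → 0x31 → ldi [RI]
  rd: (w>>7)&0x7=0x6 → r6
  imm: (w>>0)&0x7f=0x77 → #119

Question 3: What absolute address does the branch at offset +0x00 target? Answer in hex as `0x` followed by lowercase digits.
+0x00: 02 a0 ⇒ word 0xa002 (little)
  opcode bits[15:10]=0x28: bne/J
  imm: (w>>0)&0x3ff=0x2 → #2
  target = base 0x5eb6 + off 0x00 + 2 + imm 2 = 0x5eba

0x5eba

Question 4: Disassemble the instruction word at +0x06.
@+06  little-endian(e0 8b) = 0x8be0
  top 6b → 0x22 → shr [RR]
  rd@[9:7]=0x7 ⇒ r7
  rs@[6:4]=0x6 ⇒ r6

shr r7, r6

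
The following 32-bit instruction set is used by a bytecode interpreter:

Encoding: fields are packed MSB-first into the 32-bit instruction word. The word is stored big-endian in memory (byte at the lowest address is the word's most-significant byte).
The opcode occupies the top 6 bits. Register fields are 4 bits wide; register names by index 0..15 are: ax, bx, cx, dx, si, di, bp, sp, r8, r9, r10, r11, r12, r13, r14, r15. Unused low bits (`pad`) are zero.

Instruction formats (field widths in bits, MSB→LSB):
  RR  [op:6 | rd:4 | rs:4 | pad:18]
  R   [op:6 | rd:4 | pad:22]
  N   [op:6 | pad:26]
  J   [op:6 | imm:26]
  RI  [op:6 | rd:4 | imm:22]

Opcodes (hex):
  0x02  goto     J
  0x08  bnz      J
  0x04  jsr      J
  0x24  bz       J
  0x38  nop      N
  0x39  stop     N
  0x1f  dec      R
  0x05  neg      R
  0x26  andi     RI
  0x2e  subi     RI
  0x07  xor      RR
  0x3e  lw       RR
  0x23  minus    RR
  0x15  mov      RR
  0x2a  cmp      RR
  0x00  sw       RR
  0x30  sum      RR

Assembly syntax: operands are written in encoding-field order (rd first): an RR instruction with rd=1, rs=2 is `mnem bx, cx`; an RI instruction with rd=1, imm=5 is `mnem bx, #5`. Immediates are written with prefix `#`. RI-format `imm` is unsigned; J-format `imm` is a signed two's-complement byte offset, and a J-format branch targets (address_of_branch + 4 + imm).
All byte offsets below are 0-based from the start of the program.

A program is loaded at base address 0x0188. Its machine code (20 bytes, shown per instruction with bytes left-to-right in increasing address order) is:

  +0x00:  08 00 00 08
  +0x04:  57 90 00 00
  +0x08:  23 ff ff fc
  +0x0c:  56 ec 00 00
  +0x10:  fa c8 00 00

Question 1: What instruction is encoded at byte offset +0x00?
goto #8

[00] 08 00 00 08 → 0x08000008
  top 6b → 0x2 → goto [J]
  imm@[25:0]=0x8 ⇒ #8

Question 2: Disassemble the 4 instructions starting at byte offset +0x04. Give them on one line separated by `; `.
[04] 57 90 00 00 → 0x57900000
  top 6b → 0x15 → mov [RR]
  rd@[25:22]=0xe ⇒ r14
  rs@[21:18]=0x4 ⇒ si
[08] 23 ff ff fc → 0x23fffffc
  top 6b → 0x8 → bnz [J]
  imm@[25:0]=0x3fffffc (s26→-4) ⇒ #-4
[0c] 56 ec 00 00 → 0x56ec0000
  top 6b → 0x15 → mov [RR]
  rd@[25:22]=0xb ⇒ r11
  rs@[21:18]=0xb ⇒ r11
[10] fa c8 00 00 → 0xfac80000
  top 6b → 0x3e → lw [RR]
  rd@[25:22]=0xb ⇒ r11
  rs@[21:18]=0x2 ⇒ cx

mov r14, si; bnz #-4; mov r11, r11; lw r11, cx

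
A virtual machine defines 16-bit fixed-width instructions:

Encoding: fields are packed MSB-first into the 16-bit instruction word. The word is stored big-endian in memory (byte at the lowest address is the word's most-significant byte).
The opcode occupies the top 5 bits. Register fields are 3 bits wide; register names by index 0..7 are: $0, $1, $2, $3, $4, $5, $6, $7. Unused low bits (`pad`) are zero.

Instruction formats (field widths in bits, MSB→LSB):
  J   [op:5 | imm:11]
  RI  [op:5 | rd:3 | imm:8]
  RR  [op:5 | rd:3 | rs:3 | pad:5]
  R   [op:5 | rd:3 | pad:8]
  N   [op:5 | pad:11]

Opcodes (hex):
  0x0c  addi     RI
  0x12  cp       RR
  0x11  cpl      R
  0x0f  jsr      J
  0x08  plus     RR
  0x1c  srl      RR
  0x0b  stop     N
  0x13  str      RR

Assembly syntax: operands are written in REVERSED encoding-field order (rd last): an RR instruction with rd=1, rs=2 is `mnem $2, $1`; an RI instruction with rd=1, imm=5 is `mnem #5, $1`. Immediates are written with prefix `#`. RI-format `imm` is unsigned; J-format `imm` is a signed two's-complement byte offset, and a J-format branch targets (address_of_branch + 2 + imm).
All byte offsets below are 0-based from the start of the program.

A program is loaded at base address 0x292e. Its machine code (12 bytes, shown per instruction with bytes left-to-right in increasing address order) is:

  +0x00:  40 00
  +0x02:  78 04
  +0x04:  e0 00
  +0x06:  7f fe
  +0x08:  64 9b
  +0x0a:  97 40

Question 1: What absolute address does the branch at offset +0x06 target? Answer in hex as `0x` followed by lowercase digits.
+0x06: 7f fe ⇒ word 0x7ffe (big)
  top 5b → 0xf → jsr [J]
  [10:0] imm=2046 (s11→-2) = #-2
  target = base 0x292e + off 0x06 + 2 + imm -2 = 0x2934

0x2934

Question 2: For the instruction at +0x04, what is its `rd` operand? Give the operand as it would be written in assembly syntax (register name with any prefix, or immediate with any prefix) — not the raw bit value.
$0

[04] e0 00 → 0xe000
  opcode bits[15:11]=0x1c: srl/RR
  [10:8] rd=0 = $0
  [7:5] rs=0 = $0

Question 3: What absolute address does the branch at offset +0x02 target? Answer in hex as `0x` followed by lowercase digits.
0x2936

+0x02: 78 04 ⇒ word 0x7804 (big)
  op=0x7804>>11=0xf ⇒ jsr (J)
  imm@[10:0]=0x4 ⇒ #4
  target = base 0x292e + off 0x02 + 2 + imm 4 = 0x2936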